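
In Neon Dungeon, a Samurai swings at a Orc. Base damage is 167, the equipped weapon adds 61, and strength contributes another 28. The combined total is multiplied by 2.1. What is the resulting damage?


Sum base + weapon + str = 167 + 61 + 28 = 256
Multiply by 2.1:
256 * 2.1 = 537.6

537.6 damage


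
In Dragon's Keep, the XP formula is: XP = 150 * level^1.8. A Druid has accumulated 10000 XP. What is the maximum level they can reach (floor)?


XP = 150 * level^1.8, so level = (XP / 150)^(1/1.8)
= (10000 / 150)^(1/1.8)
= 66.6667^0.5556
= 10.3106
Floor: level = 10

level 10


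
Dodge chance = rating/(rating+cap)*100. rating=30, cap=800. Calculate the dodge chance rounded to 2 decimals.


dodge% = 30 / (30 + 800) * 100
= 30 / 830 * 100
= 0.036145 * 100
= 3.61%

3.61%


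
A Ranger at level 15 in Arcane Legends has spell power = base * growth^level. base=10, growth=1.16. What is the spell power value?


value = base * growth^level
= 10 * 1.16^15
= 10 * 9.265521
= 92.66

92.66 spell power


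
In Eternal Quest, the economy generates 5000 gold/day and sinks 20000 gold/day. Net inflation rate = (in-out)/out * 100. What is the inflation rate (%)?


Net gold = 5000 - 20000 = -15000
Inflation rate = net / sunk * 100 = -15000 / 20000 * 100
= -0.75 * 100
= -75.00%

-75.00%


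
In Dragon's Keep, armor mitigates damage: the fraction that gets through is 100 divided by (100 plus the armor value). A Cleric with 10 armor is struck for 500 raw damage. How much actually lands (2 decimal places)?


actual = 500 * 100 / (100 + 10)
= 500 * 100 / 110
= 50000 / 110
= 454.55

454.55 damage


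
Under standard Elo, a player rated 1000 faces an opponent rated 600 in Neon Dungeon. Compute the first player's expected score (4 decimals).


Elo expected score: Ea = 1/(1 + 10^((Rb-Ra)/400))
Rb - Ra = 600 - 1000 = -400
(Rb-Ra)/400 = -400/400 = -1.0
10^-1.0 = 0.1
Ea = 1/(1 + 0.1) = 1/1.1 = 0.9091

0.9091


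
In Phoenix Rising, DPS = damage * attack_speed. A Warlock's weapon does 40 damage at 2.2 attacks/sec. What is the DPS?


DPS = damage * attack_speed
= 40 * 2.2
= 88.0

88.0 DPS


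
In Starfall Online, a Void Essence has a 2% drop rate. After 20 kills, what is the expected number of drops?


Expected drops = kills * (drop_rate / 100)
= 20 * (2 / 100)
= 20 * 0.02
= 0.4

0.4 drops


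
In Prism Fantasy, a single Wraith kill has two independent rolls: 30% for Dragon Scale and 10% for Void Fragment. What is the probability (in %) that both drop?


For independent events, P(both) = P(A) * P(B)
= 30% * 10%
= 300 / 100 %
= 3.0%

3.0%


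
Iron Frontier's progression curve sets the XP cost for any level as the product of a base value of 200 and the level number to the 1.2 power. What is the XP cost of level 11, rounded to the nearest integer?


XP = 200 * level^1.2
Substitute level = 11:
XP = 200 * 11^1.2
= 200 * 17.7693
= 3554

3554 XP


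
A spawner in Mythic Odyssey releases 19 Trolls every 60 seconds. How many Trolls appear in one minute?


Spawns per minute = count * (60 / interval)
= 19 * (60 / 60)
= 19 * 1.0
= 19.0

19.0 per minute


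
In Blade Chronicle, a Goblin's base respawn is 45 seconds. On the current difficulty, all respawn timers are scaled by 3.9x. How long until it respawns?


Respawn time = base * multiplier
= 45 * 3.9
= 175.5 seconds

175.5 seconds


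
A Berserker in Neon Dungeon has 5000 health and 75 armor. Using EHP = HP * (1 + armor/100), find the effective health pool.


EHP = 5000 * (1 + 75/100)
= 5000 * (1 + 0.75)
= 5000 * 1.75
= 8750.0

8750.0 EHP


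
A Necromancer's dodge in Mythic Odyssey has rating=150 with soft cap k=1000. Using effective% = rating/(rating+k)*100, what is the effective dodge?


effective% = rating / (rating + k) * 100
= 150 / (150 + 1000) * 100
= 150 / 1150 * 100
= 0.130435 * 100
= 13.04%

13.04%


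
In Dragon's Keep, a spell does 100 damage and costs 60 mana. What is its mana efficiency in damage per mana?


Efficiency = damage / mana
= 100 / 60
= 1.67

1.67 dmg/mana


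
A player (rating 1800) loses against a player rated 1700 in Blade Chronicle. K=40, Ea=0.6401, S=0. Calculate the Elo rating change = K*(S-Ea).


Elo update: delta = K * (S - Ea), where S = 0 (loses)
S - Ea = 0 - 0.6401 = -0.6401
Rating change = 40 * -0.6401
= -25.60

-25.60 rating points


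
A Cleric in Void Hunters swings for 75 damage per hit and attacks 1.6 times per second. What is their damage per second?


DPS = damage * attack_speed
= 75 * 1.6
= 120.0

120.0 DPS


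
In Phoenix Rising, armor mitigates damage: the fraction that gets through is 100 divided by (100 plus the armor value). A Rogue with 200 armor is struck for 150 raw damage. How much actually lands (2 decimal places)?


actual = 150 * 100 / (100 + 200)
= 150 * 100 / 300
= 15000 / 300
= 50.00

50.00 damage


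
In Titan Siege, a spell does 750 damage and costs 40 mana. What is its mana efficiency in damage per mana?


Efficiency = damage / mana
= 750 / 40
= 18.75

18.75 dmg/mana


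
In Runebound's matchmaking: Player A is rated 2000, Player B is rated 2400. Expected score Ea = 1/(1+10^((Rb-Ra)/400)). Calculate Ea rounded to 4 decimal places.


Elo expected score: Ea = 1/(1 + 10^((Rb-Ra)/400))
Rb - Ra = 2400 - 2000 = 400
(Rb-Ra)/400 = 400/400 = 1.0
10^1.0 = 10.0
Ea = 1/(1 + 10.0) = 1/11.0 = 0.0909

0.0909


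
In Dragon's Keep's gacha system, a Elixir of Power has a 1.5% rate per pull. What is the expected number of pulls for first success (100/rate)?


Expected pulls for a geometric distribution = 1/p = 100 / rate%
= 100 / 1.5
= 66.67

66.67 pulls


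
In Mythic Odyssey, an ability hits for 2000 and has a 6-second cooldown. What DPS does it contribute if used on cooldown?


DPS = damage / cooldown
= 2000 / 6
= 333.33

333.33 DPS


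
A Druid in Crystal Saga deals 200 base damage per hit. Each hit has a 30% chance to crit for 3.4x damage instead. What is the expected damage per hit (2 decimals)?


E[dmg] = base * (1 + crit_chance * (crit_mult - 1))
cc as decimal = 30/100 = 0.3
cm - 1 = 3.4 - 1 = 2.4
Bonus factor = 0.3 * 2.4 = 0.72
Total multiplier = 1 + 0.72 = 1.72
Expected damage = 200 * 1.72 = 344.00

344.00 damage


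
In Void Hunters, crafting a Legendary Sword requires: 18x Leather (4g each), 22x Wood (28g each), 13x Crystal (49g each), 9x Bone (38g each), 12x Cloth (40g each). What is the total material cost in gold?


Cost breakdown:
  Leather: 18 * 4 = 72
  Wood: 22 * 28 = 616
  Crystal: 13 * 49 = 637
  Bone: 9 * 38 = 342
  Cloth: 12 * 40 = 480
Total = 72 + 616 + 637 + 342 + 480 = 2147

2147 gold


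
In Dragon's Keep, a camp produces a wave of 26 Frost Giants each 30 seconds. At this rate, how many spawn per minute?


Spawns per minute = count * (60 / interval)
= 26 * (60 / 30)
= 26 * 2.0
= 52.0

52.0 per minute


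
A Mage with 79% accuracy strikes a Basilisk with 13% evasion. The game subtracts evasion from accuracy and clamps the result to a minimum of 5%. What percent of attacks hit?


accuracy - evasion = 79 - 13 = 66
Apply floor: max(66, 5) = 66
Hit chance = 66%

66%


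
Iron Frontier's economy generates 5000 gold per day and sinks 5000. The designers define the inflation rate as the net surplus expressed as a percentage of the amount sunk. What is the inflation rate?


Net gold = 5000 - 5000 = 0
Inflation rate = net / sunk * 100 = 0 / 5000 * 100
= 0.0 * 100
= 0.00%

0.00%


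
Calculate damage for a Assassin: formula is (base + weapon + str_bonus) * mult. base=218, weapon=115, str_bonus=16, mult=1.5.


Sum base + weapon + str = 218 + 115 + 16 = 349
Multiply by 1.5:
349 * 1.5 = 523.5

523.5 damage


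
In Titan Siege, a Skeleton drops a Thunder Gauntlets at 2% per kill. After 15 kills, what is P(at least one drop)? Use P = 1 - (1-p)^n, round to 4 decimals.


P(at least one) = 1 - P(none) = 1 - (1-p)^n
p = 2/100 = 0.02
1 - p = 0.98
(1 - p)^15 = 0.98^15 = 0.738569
P(at least one) = 1 - 0.738569 = 0.2614

0.2614


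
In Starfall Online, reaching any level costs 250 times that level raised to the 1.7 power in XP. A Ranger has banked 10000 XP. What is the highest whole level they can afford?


XP = 250 * level^1.7, so level = (XP / 250)^(1/1.7)
= (10000 / 250)^(1/1.7)
= 40.0^0.5882
= 8.7577
Floor: level = 8

level 8


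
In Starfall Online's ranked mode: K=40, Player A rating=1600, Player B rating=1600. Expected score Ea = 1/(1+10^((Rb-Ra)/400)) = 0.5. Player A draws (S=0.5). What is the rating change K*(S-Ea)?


Elo update: delta = K * (S - Ea), where S = 0.5 (draws)
S - Ea = 0.5 - 0.5 = 0.0
Rating change = 40 * 0.0
= 0.00

0.00 rating points


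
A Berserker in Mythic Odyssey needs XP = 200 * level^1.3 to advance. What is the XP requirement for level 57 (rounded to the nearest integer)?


XP = 200 * level^1.3
Substitute level = 57:
XP = 200 * 57^1.3
= 200 * 191.7067
= 38341

38341 XP


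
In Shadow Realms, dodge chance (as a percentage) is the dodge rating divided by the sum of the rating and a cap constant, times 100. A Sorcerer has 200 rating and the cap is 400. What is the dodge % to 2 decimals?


dodge% = 200 / (200 + 400) * 100
= 200 / 600 * 100
= 0.333333 * 100
= 33.33%

33.33%


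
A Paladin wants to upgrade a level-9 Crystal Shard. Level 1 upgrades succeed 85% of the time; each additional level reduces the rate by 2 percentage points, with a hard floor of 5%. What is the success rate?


raw_rate = 85 - 2 * (9 - 1)
= 85 - 2 * 8
= 85 - 16
= 69
Apply floor: max(69, 5) = 69%

69%


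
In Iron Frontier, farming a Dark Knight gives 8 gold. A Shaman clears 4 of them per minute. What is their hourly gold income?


Gold per minute = 8 * 4 = 32
Gold per hour = 32 * 60 = 1920

1920 gold/hour


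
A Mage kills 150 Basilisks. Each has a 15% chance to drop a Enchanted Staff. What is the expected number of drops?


Expected drops = kills * (drop_rate / 100)
= 150 * (15 / 100)
= 150 * 0.15
= 22.5

22.5 drops


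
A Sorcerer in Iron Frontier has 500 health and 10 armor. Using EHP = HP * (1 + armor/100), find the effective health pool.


EHP = 500 * (1 + 10/100)
= 500 * (1 + 0.1)
= 500 * 1.1
= 550.0

550.0 EHP


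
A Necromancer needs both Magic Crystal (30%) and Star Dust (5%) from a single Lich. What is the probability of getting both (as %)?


For independent events, P(both) = P(A) * P(B)
= 30% * 5%
= 150 / 100 %
= 1.5%

1.5%


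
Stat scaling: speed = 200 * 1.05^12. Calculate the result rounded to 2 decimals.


value = base * growth^level
= 200 * 1.05^12
= 200 * 1.795856
= 359.17

359.17 speed


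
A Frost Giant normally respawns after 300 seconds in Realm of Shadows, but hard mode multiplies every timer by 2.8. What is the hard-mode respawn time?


Respawn time = base * multiplier
= 300 * 2.8
= 840.0 seconds

840.0 seconds


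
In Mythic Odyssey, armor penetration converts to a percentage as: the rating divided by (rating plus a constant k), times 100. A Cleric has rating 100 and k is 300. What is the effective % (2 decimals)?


effective% = rating / (rating + k) * 100
= 100 / (100 + 300) * 100
= 100 / 400 * 100
= 0.25 * 100
= 25.00%

25.00%


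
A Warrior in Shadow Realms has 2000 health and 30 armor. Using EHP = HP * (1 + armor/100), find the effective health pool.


EHP = 2000 * (1 + 30/100)
= 2000 * (1 + 0.3)
= 2000 * 1.3
= 2600.0

2600.0 EHP


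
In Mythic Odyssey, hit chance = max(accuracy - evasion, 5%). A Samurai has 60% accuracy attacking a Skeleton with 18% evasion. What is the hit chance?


accuracy - evasion = 60 - 18 = 42
Apply floor: max(42, 5) = 42
Hit chance = 42%

42%


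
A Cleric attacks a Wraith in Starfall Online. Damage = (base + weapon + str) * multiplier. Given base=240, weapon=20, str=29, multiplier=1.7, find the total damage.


Sum base + weapon + str = 240 + 20 + 29 = 289
Multiply by 1.7:
289 * 1.7 = 491.3

491.3 damage


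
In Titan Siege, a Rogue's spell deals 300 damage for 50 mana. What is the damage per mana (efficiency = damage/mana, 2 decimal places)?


Efficiency = damage / mana
= 300 / 50
= 6.00

6.00 dmg/mana


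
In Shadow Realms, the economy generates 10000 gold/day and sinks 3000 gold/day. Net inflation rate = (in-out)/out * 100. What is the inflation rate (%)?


Net gold = 10000 - 3000 = 7000
Inflation rate = net / sunk * 100 = 7000 / 3000 * 100
= 2.333333 * 100
= 233.33%

233.33%


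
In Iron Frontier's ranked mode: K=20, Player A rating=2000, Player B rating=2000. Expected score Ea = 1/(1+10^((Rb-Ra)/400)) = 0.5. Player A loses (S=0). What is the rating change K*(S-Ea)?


Elo update: delta = K * (S - Ea), where S = 0 (loses)
S - Ea = 0 - 0.5 = -0.5
Rating change = 20 * -0.5
= -10.00

-10.00 rating points


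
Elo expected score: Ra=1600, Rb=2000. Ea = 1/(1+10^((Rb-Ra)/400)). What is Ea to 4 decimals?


Elo expected score: Ea = 1/(1 + 10^((Rb-Ra)/400))
Rb - Ra = 2000 - 1600 = 400
(Rb-Ra)/400 = 400/400 = 1.0
10^1.0 = 10.0
Ea = 1/(1 + 10.0) = 1/11.0 = 0.0909

0.0909


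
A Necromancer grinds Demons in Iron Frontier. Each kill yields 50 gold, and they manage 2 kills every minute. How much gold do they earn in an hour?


Gold per minute = 50 * 2 = 100
Gold per hour = 100 * 60 = 6000

6000 gold/hour


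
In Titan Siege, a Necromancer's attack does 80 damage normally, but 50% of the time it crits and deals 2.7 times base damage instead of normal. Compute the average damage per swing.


E[dmg] = base * (1 + crit_chance * (crit_mult - 1))
cc as decimal = 50/100 = 0.5
cm - 1 = 2.7 - 1 = 1.7
Bonus factor = 0.5 * 1.7 = 0.85
Total multiplier = 1 + 0.85 = 1.85
Expected damage = 80 * 1.85 = 148.00

148.00 damage


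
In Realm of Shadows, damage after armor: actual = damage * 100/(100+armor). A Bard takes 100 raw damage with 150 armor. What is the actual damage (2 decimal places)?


actual = 100 * 100 / (100 + 150)
= 100 * 100 / 250
= 10000 / 250
= 40.00

40.00 damage


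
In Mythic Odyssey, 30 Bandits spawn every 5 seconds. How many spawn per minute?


Spawns per minute = count * (60 / interval)
= 30 * (60 / 5)
= 30 * 12.0
= 360.0

360.0 per minute


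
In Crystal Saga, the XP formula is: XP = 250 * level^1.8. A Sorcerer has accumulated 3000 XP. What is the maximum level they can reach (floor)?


XP = 250 * level^1.8, so level = (XP / 250)^(1/1.8)
= (3000 / 250)^(1/1.8)
= 12.0^0.5556
= 3.9769
Floor: level = 3

level 3


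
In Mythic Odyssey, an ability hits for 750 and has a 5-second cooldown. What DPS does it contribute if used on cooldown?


DPS = damage / cooldown
= 750 / 5
= 150.00

150.00 DPS


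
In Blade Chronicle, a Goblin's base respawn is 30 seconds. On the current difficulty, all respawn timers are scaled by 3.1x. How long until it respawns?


Respawn time = base * multiplier
= 30 * 3.1
= 93.0 seconds

93.0 seconds


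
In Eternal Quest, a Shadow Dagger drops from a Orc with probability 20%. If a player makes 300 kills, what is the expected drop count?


Expected drops = kills * (drop_rate / 100)
= 300 * (20 / 100)
= 300 * 0.2
= 60.0

60.0 drops


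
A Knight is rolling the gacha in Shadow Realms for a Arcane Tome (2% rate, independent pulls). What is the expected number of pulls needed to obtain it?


Expected pulls for a geometric distribution = 1/p = 100 / rate%
= 100 / 2
= 50.0

50.0 pulls


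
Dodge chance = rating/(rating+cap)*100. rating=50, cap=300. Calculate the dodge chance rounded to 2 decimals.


dodge% = 50 / (50 + 300) * 100
= 50 / 350 * 100
= 0.142857 * 100
= 14.29%

14.29%


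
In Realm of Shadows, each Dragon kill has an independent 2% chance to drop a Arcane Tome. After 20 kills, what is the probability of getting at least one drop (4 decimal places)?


P(at least one) = 1 - P(none) = 1 - (1-p)^n
p = 2/100 = 0.02
1 - p = 0.98
(1 - p)^20 = 0.98^20 = 0.667608
P(at least one) = 1 - 0.667608 = 0.3324

0.3324


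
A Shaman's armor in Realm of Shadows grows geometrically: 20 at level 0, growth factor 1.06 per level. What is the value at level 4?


value = base * growth^level
= 20 * 1.06^4
= 20 * 1.262477
= 25.25

25.25 armor


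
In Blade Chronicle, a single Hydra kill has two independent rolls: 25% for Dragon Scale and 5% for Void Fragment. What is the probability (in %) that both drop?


For independent events, P(both) = P(A) * P(B)
= 25% * 5%
= 125 / 100 %
= 1.25%

1.25%


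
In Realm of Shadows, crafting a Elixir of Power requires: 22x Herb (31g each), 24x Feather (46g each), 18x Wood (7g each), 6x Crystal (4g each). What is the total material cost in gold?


Cost breakdown:
  Herb: 22 * 31 = 682
  Feather: 24 * 46 = 1104
  Wood: 18 * 7 = 126
  Crystal: 6 * 4 = 24
Total = 682 + 1104 + 126 + 24 = 1936

1936 gold


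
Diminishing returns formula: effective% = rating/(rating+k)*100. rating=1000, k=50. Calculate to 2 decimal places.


effective% = rating / (rating + k) * 100
= 1000 / (1000 + 50) * 100
= 1000 / 1050 * 100
= 0.952381 * 100
= 95.24%

95.24%


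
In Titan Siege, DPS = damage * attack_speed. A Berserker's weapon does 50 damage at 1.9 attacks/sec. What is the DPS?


DPS = damage * attack_speed
= 50 * 1.9
= 95.0

95.0 DPS


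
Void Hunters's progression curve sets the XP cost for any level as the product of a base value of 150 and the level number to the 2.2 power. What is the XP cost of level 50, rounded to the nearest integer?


XP = 150 * level^2.2
Substitute level = 50:
XP = 150 * 50^2.2
= 150 * 5466.8104
= 820022

820022 XP


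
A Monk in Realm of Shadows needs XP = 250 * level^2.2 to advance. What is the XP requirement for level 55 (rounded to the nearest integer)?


XP = 250 * level^2.2
Substitute level = 55:
XP = 250 * 55^2.2
= 250 * 6742.1423
= 1685536

1685536 XP


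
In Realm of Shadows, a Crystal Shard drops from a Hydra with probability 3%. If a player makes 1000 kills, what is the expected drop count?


Expected drops = kills * (drop_rate / 100)
= 1000 * (3 / 100)
= 1000 * 0.03
= 30.0

30.0 drops


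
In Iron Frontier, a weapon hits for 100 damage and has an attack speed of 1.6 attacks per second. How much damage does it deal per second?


DPS = damage * attack_speed
= 100 * 1.6
= 160.0

160.0 DPS


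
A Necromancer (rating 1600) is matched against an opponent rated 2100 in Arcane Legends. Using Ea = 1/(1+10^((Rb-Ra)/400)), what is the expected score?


Elo expected score: Ea = 1/(1 + 10^((Rb-Ra)/400))
Rb - Ra = 2100 - 1600 = 500
(Rb-Ra)/400 = 500/400 = 1.25
10^1.25 = 17.782794
Ea = 1/(1 + 17.782794) = 1/18.782794 = 0.0532

0.0532


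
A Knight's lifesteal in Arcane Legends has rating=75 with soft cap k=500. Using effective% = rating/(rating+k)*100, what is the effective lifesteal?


effective% = rating / (rating + k) * 100
= 75 / (75 + 500) * 100
= 75 / 575 * 100
= 0.130435 * 100
= 13.04%

13.04%


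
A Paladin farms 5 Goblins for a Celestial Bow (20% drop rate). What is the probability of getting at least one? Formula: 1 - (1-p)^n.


P(at least one) = 1 - P(none) = 1 - (1-p)^n
p = 20/100 = 0.2
1 - p = 0.8
(1 - p)^5 = 0.8^5 = 0.327680
P(at least one) = 1 - 0.327680 = 0.6723

0.6723


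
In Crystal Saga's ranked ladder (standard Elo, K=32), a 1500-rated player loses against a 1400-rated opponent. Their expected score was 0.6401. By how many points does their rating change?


Elo update: delta = K * (S - Ea), where S = 0 (loses)
S - Ea = 0 - 0.6401 = -0.6401
Rating change = 32 * -0.6401
= -20.48

-20.48 rating points


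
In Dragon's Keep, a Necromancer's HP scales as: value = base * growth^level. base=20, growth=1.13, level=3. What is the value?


value = base * growth^level
= 20 * 1.13^3
= 20 * 1.442897
= 28.86

28.86 HP


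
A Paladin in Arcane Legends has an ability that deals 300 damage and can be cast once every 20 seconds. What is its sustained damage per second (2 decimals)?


DPS = damage / cooldown
= 300 / 20
= 15.00

15.00 DPS


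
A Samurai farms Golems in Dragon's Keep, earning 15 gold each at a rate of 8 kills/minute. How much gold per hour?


Gold per minute = 15 * 8 = 120
Gold per hour = 120 * 60 = 7200

7200 gold/hour


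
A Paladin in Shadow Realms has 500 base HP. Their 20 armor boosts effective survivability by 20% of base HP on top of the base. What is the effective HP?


EHP = 500 * (1 + 20/100)
= 500 * (1 + 0.2)
= 500 * 1.2
= 600.0

600.0 EHP


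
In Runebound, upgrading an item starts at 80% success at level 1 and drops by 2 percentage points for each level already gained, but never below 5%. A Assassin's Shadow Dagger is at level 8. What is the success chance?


raw_rate = 80 - 2 * (8 - 1)
= 80 - 2 * 7
= 80 - 14
= 66
Apply floor: max(66, 5) = 66%

66%


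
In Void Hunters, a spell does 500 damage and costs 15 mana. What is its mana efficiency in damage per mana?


Efficiency = damage / mana
= 500 / 15
= 33.33

33.33 dmg/mana


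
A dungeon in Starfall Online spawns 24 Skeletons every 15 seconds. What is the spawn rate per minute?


Spawns per minute = count * (60 / interval)
= 24 * (60 / 15)
= 24 * 4.0
= 96.0

96.0 per minute


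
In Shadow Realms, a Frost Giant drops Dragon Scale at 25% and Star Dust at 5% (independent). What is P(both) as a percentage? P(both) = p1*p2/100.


For independent events, P(both) = P(A) * P(B)
= 25% * 5%
= 125 / 100 %
= 1.25%

1.25%


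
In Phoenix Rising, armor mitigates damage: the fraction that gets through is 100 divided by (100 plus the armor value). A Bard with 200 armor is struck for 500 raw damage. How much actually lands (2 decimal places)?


actual = 500 * 100 / (100 + 200)
= 500 * 100 / 300
= 50000 / 300
= 166.67

166.67 damage


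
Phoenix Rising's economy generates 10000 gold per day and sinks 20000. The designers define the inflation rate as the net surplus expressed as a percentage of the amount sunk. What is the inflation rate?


Net gold = 10000 - 20000 = -10000
Inflation rate = net / sunk * 100 = -10000 / 20000 * 100
= -0.5 * 100
= -50.00%

-50.00%


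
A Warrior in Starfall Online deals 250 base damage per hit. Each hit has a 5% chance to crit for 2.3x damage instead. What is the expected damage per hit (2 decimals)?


E[dmg] = base * (1 + crit_chance * (crit_mult - 1))
cc as decimal = 5/100 = 0.05
cm - 1 = 2.3 - 1 = 1.3
Bonus factor = 0.05 * 1.3 = 0.065
Total multiplier = 1 + 0.065 = 1.065
Expected damage = 250 * 1.065 = 266.25

266.25 damage


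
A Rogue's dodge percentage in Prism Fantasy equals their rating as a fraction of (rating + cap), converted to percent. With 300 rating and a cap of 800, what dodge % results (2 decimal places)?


dodge% = 300 / (300 + 800) * 100
= 300 / 1100 * 100
= 0.272727 * 100
= 27.27%

27.27%


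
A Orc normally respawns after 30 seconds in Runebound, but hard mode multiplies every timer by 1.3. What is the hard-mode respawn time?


Respawn time = base * multiplier
= 30 * 1.3
= 39.0 seconds

39.0 seconds


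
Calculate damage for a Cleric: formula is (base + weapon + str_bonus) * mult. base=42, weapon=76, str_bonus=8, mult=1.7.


Sum base + weapon + str = 42 + 76 + 8 = 126
Multiply by 1.7:
126 * 1.7 = 214.2

214.2 damage


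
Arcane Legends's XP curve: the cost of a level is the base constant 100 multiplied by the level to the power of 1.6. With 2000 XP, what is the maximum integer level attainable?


XP = 100 * level^1.6, so level = (XP / 100)^(1/1.6)
= (2000 / 100)^(1/1.6)
= 20.0^0.625
= 6.5034
Floor: level = 6

level 6


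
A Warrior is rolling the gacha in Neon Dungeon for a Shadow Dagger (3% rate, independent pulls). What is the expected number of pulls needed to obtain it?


Expected pulls for a geometric distribution = 1/p = 100 / rate%
= 100 / 3
= 33.33

33.33 pulls


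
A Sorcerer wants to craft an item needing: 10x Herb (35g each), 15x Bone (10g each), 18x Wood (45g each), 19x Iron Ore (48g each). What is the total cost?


Cost breakdown:
  Herb: 10 * 35 = 350
  Bone: 15 * 10 = 150
  Wood: 18 * 45 = 810
  Iron Ore: 19 * 48 = 912
Total = 350 + 150 + 810 + 912 = 2222

2222 gold


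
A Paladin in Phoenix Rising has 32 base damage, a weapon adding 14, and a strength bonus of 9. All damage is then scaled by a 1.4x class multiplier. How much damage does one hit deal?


Sum base + weapon + str = 32 + 14 + 9 = 55
Multiply by 1.4:
55 * 1.4 = 77.0

77.0 damage


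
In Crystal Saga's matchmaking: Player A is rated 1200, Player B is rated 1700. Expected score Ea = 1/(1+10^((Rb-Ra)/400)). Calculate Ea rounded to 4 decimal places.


Elo expected score: Ea = 1/(1 + 10^((Rb-Ra)/400))
Rb - Ra = 1700 - 1200 = 500
(Rb-Ra)/400 = 500/400 = 1.25
10^1.25 = 17.782794
Ea = 1/(1 + 17.782794) = 1/18.782794 = 0.0532

0.0532


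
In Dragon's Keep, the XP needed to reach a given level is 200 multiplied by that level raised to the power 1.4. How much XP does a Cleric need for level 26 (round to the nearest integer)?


XP = 200 * level^1.4
Substitute level = 26:
XP = 200 * 26^1.4
= 200 * 95.7112
= 19142

19142 XP


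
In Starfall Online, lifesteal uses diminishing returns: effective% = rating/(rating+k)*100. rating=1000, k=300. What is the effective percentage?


effective% = rating / (rating + k) * 100
= 1000 / (1000 + 300) * 100
= 1000 / 1300 * 100
= 0.769231 * 100
= 76.92%

76.92%


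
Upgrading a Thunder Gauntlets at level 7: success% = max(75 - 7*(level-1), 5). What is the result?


raw_rate = 75 - 7 * (7 - 1)
= 75 - 7 * 6
= 75 - 42
= 33
Apply floor: max(33, 5) = 33%

33%


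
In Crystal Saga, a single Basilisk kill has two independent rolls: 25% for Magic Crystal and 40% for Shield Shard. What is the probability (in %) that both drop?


For independent events, P(both) = P(A) * P(B)
= 25% * 40%
= 1000 / 100 %
= 10.0%

10.0%


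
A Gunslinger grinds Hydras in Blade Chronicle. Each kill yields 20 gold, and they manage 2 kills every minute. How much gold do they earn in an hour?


Gold per minute = 20 * 2 = 40
Gold per hour = 40 * 60 = 2400

2400 gold/hour


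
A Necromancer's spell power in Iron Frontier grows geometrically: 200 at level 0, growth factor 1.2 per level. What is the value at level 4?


value = base * growth^level
= 200 * 1.2^4
= 200 * 2.0736
= 414.72

414.72 spell power


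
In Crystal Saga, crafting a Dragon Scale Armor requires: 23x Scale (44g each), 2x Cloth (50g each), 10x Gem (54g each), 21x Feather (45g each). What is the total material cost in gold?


Cost breakdown:
  Scale: 23 * 44 = 1012
  Cloth: 2 * 50 = 100
  Gem: 10 * 54 = 540
  Feather: 21 * 45 = 945
Total = 1012 + 100 + 540 + 945 = 2597

2597 gold


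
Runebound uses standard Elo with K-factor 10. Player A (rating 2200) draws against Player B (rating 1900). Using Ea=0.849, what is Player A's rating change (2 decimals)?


Elo update: delta = K * (S - Ea), where S = 0.5 (draws)
S - Ea = 0.5 - 0.849 = -0.349
Rating change = 10 * -0.349
= -3.49

-3.49 rating points


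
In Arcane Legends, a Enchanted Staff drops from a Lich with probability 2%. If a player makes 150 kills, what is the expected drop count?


Expected drops = kills * (drop_rate / 100)
= 150 * (2 / 100)
= 150 * 0.02
= 3.0

3.0 drops


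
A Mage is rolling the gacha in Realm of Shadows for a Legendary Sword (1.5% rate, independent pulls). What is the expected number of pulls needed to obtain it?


Expected pulls for a geometric distribution = 1/p = 100 / rate%
= 100 / 1.5
= 66.67

66.67 pulls


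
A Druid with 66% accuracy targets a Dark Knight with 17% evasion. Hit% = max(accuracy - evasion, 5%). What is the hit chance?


accuracy - evasion = 66 - 17 = 49
Apply floor: max(49, 5) = 49
Hit chance = 49%

49%


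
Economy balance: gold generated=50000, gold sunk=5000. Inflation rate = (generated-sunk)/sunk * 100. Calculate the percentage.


Net gold = 50000 - 5000 = 45000
Inflation rate = net / sunk * 100 = 45000 / 5000 * 100
= 9.0 * 100
= 900.00%

900.00%


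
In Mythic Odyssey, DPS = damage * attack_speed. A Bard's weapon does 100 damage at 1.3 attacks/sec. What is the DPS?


DPS = damage * attack_speed
= 100 * 1.3
= 130.0

130.0 DPS


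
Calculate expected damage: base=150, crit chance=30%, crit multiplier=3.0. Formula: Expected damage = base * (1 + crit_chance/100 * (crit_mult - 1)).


E[dmg] = base * (1 + crit_chance * (crit_mult - 1))
cc as decimal = 30/100 = 0.3
cm - 1 = 3.0 - 1 = 2.0
Bonus factor = 0.3 * 2.0 = 0.6
Total multiplier = 1 + 0.6 = 1.6
Expected damage = 150 * 1.6 = 240.00

240.00 damage


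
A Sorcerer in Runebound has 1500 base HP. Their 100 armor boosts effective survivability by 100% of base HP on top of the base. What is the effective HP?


EHP = 1500 * (1 + 100/100)
= 1500 * (1 + 1.0)
= 1500 * 2.0
= 3000.0

3000.0 EHP


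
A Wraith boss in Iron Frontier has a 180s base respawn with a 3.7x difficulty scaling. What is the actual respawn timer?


Respawn time = base * multiplier
= 180 * 3.7
= 666.0 seconds

666.0 seconds


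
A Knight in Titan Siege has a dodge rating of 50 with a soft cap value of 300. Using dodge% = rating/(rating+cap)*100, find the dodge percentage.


dodge% = 50 / (50 + 300) * 100
= 50 / 350 * 100
= 0.142857 * 100
= 14.29%

14.29%


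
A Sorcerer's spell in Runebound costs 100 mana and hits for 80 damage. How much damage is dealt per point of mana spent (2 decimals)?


Efficiency = damage / mana
= 80 / 100
= 0.80

0.80 dmg/mana


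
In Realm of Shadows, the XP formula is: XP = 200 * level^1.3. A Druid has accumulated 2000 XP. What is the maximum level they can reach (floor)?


XP = 200 * level^1.3, so level = (XP / 200)^(1/1.3)
= (2000 / 200)^(1/1.3)
= 10.0^0.7692
= 5.878
Floor: level = 5

level 5


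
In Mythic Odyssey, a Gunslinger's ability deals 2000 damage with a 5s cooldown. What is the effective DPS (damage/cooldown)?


DPS = damage / cooldown
= 2000 / 5
= 400.00

400.00 DPS


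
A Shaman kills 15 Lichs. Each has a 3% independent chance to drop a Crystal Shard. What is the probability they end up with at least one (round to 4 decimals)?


P(at least one) = 1 - P(none) = 1 - (1-p)^n
p = 3/100 = 0.03
1 - p = 0.97
(1 - p)^15 = 0.97^15 = 0.633251
P(at least one) = 1 - 0.633251 = 0.3667

0.3667


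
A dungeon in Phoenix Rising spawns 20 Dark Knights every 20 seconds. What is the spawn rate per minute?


Spawns per minute = count * (60 / interval)
= 20 * (60 / 20)
= 20 * 3.0
= 60.0

60.0 per minute


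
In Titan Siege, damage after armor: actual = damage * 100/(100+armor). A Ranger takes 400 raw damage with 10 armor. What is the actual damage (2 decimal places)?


actual = 400 * 100 / (100 + 10)
= 400 * 100 / 110
= 40000 / 110
= 363.64

363.64 damage


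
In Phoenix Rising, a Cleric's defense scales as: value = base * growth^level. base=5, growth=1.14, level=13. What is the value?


value = base * growth^level
= 5 * 1.14^13
= 5 * 5.492411
= 27.46

27.46 defense


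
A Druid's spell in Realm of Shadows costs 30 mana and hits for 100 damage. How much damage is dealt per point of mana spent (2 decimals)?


Efficiency = damage / mana
= 100 / 30
= 3.33

3.33 dmg/mana


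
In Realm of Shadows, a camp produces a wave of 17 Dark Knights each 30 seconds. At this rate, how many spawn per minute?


Spawns per minute = count * (60 / interval)
= 17 * (60 / 30)
= 17 * 2.0
= 34.0

34.0 per minute


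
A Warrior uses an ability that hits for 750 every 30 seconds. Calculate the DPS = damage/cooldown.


DPS = damage / cooldown
= 750 / 30
= 25.00

25.00 DPS


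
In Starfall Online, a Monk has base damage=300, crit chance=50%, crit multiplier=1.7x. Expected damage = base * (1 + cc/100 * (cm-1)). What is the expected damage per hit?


E[dmg] = base * (1 + crit_chance * (crit_mult - 1))
cc as decimal = 50/100 = 0.5
cm - 1 = 1.7 - 1 = 0.7
Bonus factor = 0.5 * 0.7 = 0.35
Total multiplier = 1 + 0.35 = 1.35
Expected damage = 300 * 1.35 = 405.00

405.00 damage


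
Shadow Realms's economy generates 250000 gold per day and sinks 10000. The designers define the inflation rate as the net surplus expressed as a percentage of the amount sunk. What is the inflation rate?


Net gold = 250000 - 10000 = 240000
Inflation rate = net / sunk * 100 = 240000 / 10000 * 100
= 24.0 * 100
= 2400.00%

2400.00%


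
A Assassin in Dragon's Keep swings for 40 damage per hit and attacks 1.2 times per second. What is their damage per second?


DPS = damage * attack_speed
= 40 * 1.2
= 48.0

48.0 DPS


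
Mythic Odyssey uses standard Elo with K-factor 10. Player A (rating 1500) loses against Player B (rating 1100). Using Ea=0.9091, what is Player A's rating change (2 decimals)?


Elo update: delta = K * (S - Ea), where S = 0 (loses)
S - Ea = 0 - 0.9091 = -0.9091
Rating change = 10 * -0.9091
= -9.09

-9.09 rating points


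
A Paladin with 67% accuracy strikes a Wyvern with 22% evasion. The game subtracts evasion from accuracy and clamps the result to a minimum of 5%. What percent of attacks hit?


accuracy - evasion = 67 - 22 = 45
Apply floor: max(45, 5) = 45
Hit chance = 45%

45%


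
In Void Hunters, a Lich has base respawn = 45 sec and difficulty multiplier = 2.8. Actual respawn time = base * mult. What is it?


Respawn time = base * multiplier
= 45 * 2.8
= 126.0 seconds

126.0 seconds


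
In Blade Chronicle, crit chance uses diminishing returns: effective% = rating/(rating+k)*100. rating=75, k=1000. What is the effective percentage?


effective% = rating / (rating + k) * 100
= 75 / (75 + 1000) * 100
= 75 / 1075 * 100
= 0.069767 * 100
= 6.98%

6.98%


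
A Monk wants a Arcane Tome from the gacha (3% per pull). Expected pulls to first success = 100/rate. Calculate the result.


Expected pulls for a geometric distribution = 1/p = 100 / rate%
= 100 / 3
= 33.33

33.33 pulls


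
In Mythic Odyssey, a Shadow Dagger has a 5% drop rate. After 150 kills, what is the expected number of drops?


Expected drops = kills * (drop_rate / 100)
= 150 * (5 / 100)
= 150 * 0.05
= 7.5

7.5 drops


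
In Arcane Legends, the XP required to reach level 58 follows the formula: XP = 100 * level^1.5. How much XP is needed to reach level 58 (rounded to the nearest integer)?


XP = 100 * level^1.5
Substitute level = 58:
XP = 100 * 58^1.5
= 100 * 441.7148
= 44171

44171 XP


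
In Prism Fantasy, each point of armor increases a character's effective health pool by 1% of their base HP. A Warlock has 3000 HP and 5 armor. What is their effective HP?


EHP = 3000 * (1 + 5/100)
= 3000 * (1 + 0.05)
= 3000 * 1.05
= 3150.0

3150.0 EHP


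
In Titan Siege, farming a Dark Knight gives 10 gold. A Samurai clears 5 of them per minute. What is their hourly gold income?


Gold per minute = 10 * 5 = 50
Gold per hour = 50 * 60 = 3000

3000 gold/hour


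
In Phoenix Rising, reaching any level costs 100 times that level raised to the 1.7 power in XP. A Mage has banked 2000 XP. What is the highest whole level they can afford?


XP = 100 * level^1.7, so level = (XP / 100)^(1/1.7)
= (2000 / 100)^(1/1.7)
= 20.0^0.5882
= 5.8252
Floor: level = 5

level 5


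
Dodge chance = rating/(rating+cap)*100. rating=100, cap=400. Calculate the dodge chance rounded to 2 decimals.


dodge% = 100 / (100 + 400) * 100
= 100 / 500 * 100
= 0.2 * 100
= 20.00%

20.00%


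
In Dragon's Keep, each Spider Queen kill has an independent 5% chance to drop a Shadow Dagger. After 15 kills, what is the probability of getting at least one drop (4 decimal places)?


P(at least one) = 1 - P(none) = 1 - (1-p)^n
p = 5/100 = 0.05
1 - p = 0.95
(1 - p)^15 = 0.95^15 = 0.463291
P(at least one) = 1 - 0.463291 = 0.5367

0.5367


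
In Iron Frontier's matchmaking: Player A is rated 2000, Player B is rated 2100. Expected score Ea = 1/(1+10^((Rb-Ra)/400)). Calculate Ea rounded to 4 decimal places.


Elo expected score: Ea = 1/(1 + 10^((Rb-Ra)/400))
Rb - Ra = 2100 - 2000 = 100
(Rb-Ra)/400 = 100/400 = 0.25
10^0.25 = 1.778279
Ea = 1/(1 + 1.778279) = 1/2.778279 = 0.3599

0.3599


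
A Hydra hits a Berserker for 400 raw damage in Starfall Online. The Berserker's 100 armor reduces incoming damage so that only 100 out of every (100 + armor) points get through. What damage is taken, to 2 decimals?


actual = 400 * 100 / (100 + 100)
= 400 * 100 / 200
= 40000 / 200
= 200.00

200.00 damage


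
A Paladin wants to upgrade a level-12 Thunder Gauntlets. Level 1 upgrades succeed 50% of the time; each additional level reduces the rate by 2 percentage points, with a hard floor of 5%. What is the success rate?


raw_rate = 50 - 2 * (12 - 1)
= 50 - 2 * 11
= 50 - 22
= 28
Apply floor: max(28, 5) = 28%

28%


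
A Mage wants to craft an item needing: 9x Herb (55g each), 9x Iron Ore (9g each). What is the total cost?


Cost breakdown:
  Herb: 9 * 55 = 495
  Iron Ore: 9 * 9 = 81
Total = 495 + 81 = 576

576 gold


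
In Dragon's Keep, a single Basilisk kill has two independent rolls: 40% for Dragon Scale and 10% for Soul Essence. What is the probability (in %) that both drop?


For independent events, P(both) = P(A) * P(B)
= 40% * 10%
= 400 / 100 %
= 4.0%

4.0%


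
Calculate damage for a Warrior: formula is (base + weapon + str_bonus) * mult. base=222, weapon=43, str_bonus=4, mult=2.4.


Sum base + weapon + str = 222 + 43 + 4 = 269
Multiply by 2.4:
269 * 2.4 = 645.6

645.6 damage


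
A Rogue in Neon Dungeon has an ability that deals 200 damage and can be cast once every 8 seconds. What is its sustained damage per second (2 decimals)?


DPS = damage / cooldown
= 200 / 8
= 25.00

25.00 DPS


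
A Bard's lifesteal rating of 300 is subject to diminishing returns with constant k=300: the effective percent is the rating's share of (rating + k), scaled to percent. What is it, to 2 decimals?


effective% = rating / (rating + k) * 100
= 300 / (300 + 300) * 100
= 300 / 600 * 100
= 0.5 * 100
= 50.00%

50.00%


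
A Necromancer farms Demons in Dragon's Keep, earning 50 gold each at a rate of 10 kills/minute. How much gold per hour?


Gold per minute = 50 * 10 = 500
Gold per hour = 500 * 60 = 30000

30000 gold/hour


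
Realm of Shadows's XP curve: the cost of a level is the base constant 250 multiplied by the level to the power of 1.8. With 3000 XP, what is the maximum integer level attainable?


XP = 250 * level^1.8, so level = (XP / 250)^(1/1.8)
= (3000 / 250)^(1/1.8)
= 12.0^0.5556
= 3.9769
Floor: level = 3

level 3


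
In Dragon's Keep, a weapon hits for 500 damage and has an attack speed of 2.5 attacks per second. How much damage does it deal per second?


DPS = damage * attack_speed
= 500 * 2.5
= 1250.0

1250.0 DPS


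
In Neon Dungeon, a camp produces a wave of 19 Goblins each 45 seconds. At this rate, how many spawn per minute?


Spawns per minute = count * (60 / interval)
= 19 * (60 / 45)
= 19 * 1.3333
= 25.33

25.33 per minute


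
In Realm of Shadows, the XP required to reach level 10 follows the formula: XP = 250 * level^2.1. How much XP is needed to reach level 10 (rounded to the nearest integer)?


XP = 250 * level^2.1
Substitute level = 10:
XP = 250 * 10^2.1
= 250 * 125.8925
= 31473

31473 XP


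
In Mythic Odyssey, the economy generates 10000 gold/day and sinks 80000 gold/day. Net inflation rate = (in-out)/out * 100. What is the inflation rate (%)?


Net gold = 10000 - 80000 = -70000
Inflation rate = net / sunk * 100 = -70000 / 80000 * 100
= -0.875 * 100
= -87.50%

-87.50%


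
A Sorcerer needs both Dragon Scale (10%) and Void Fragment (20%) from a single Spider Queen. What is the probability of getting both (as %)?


For independent events, P(both) = P(A) * P(B)
= 10% * 20%
= 200 / 100 %
= 2.0%

2.0%


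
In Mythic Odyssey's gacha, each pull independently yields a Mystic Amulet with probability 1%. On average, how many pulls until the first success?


Expected pulls for a geometric distribution = 1/p = 100 / rate%
= 100 / 1
= 100.0

100.0 pulls


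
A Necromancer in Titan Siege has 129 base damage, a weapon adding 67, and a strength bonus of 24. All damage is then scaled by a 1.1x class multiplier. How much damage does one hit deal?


Sum base + weapon + str = 129 + 67 + 24 = 220
Multiply by 1.1:
220 * 1.1 = 242.0

242.0 damage
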